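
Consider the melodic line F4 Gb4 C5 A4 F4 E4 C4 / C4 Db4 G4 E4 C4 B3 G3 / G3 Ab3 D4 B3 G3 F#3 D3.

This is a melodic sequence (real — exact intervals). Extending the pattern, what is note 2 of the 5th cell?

Bb2

With 7-note cells, note 2 of each statement runs Gb4, Db4, Ab3.
Carrying that down a 4th forward: Eb3 → Bb2.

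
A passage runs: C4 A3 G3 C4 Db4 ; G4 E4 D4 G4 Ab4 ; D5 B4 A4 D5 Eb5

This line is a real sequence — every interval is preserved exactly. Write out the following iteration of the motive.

A5 F#5 E5 A5 Bb5

The 5-note cells begin on C4, G4, D5 — each up a 5th from the last.
Statement 4 starts on A5 and keeps the same exact contour: A5 F#5 E5 A5 Bb5.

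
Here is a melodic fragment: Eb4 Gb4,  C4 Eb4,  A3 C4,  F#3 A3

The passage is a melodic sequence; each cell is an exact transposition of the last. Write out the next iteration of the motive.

The 2-note cells begin on Eb4, C4, A3, F#3 — each down a 3rd from the last.
From D#3 the exact shape gives D#3 F#3.

D#3 F#3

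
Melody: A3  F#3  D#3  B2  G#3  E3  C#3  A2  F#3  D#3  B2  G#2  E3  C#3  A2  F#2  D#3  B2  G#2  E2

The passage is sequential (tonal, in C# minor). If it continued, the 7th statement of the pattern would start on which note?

B2

Unit = 4 notes; the statements start on A3, G#3, F#3, E3, D#3, moving down a 2nd each time.
Continuing: C#3 → B2. Statement 7 starts on B2.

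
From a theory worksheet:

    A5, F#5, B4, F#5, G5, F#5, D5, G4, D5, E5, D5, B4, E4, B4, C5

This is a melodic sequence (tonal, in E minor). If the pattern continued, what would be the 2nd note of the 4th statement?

Grouping in 5s, the 2nd note of each cell is F#5, D5, B4.
Each moves down a 3rd; the next is G4.

G4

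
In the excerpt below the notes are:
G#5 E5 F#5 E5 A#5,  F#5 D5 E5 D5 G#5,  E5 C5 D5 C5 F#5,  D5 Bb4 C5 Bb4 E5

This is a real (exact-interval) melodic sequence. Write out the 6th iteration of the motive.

Bb4 Gb4 Ab4 Gb4 C5

With a 5-note motive the entries are G#5, F#5, E5, D5, each down a 2nd from the previous.
Continuing the starts: C5 → Bb4.
Statement 6 starts on Bb4 and keeps the same exact contour: Bb4 Gb4 Ab4 Gb4 C5.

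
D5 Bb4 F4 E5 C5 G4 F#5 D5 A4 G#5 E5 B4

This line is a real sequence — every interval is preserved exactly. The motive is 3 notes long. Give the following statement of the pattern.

The 3-note cells begin on D5, E5, F#5, G#5 — each up a 2nd from the last.
So cell 5 is A#5 F#5 C#5.

A#5 F#5 C#5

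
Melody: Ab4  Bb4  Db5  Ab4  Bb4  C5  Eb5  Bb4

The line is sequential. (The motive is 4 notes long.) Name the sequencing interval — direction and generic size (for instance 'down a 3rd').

up a 2nd

With a 4-note motive the entries are Ab4, Bb4, each up a 2nd from the previous.
From Ab4 to Bb4: up a 2nd.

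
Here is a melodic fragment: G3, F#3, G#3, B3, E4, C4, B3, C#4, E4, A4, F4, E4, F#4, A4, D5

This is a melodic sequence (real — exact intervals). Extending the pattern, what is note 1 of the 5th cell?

Eb5

The unit is 5 notes. Position-1 pitches of the 3 shown cells: G3, C4, F4.
Carrying that up a 4th forward: Bb4 → Eb5.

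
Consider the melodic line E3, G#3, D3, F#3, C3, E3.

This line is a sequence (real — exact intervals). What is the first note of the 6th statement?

Gb2

With a 2-note motive the entries are E3, D3, C3, each down a 2nd from the previous.
Extending the heads down a 2nd: Bb2 → Ab2 → Gb2.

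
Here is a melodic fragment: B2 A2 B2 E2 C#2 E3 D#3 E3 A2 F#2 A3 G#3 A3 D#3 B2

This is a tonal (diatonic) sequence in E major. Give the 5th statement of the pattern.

With a 5-note motive the entries are B2, E3, A3, each up a 4th from the previous.
Carrying on: D#4 → G#4.
From G#4 the diatonic shape gives G#4 F#4 G#4 C#4 A3.

G#4 F#4 G#4 C#4 A3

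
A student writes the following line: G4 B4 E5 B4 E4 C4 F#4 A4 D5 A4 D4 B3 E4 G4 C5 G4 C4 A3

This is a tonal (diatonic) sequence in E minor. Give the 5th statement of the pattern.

C4 E4 A4 E4 A3 F#3

Taking 6-note groups, the heads are G4, F#4, E4: the pattern moves down a 2nd.
Extending down a 2nd: D4 → C4.
From C4 the diatonic shape gives C4 E4 A4 E4 A3 F#3.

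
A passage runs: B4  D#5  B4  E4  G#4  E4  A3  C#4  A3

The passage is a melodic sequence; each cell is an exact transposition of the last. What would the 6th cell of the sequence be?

With a 3-note motive the entries are B4, E4, A3, each down a 5th from the previous.
Continuing the starts: D3 → G2 → C2.
Statement 6 starts on C2 and keeps the same exact contour: C2 E2 C2.

C2 E2 C2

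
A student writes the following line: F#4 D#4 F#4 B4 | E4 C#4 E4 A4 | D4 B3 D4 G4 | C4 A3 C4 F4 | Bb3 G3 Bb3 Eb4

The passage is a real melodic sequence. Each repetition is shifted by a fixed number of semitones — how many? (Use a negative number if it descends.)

-2

Taking 4-note groups, the heads are F#4, E4, D4, C4, Bb3: the pattern moves down a 2nd.
Counting half-steps from F#4 to E4: -2.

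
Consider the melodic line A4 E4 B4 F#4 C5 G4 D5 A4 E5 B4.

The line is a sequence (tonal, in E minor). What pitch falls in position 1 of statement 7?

With 2-note cells, note 1 of each statement runs A4, B4, C5, D5, E5.
Carrying that up a 2nd forward: F#5 → G5.

G5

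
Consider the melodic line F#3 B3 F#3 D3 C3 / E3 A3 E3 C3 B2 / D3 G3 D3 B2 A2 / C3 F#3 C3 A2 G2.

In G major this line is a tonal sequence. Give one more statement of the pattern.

B2 E3 B2 G2 F#2

With a 5-note motive the entries are F#3, E3, D3, C3, each down a 2nd from the previous.
Statement 5 starts on B2 and keeps the same diatonic contour: B2 E3 B2 G2 F#2.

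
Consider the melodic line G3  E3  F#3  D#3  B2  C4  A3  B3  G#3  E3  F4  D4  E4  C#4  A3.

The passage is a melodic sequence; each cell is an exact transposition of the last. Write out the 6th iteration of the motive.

Ab5 F5 G5 E5 C5

The 5-note cells begin on G3, C4, F4 — each up a 4th from the last.
Extending up a 4th: Bb4 → Eb5 → Ab5.
Statement 6 starts on Ab5 and keeps the same exact contour: Ab5 F5 G5 E5 C5.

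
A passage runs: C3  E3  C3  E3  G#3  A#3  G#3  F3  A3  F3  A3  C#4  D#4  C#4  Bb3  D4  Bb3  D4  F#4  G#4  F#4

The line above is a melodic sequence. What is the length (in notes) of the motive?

Try groups of 7 (3 cells in 21 notes):
C3 E3 C3 E3 G#3 A#3 G#3 | F3 A3 F3 A3 C#4 D#4 C#4 | Bb3 D4 Bb3 D4 F#4 G#4 F#4
Each cell is the previous one up a 4th — so the unit is 7 notes.

7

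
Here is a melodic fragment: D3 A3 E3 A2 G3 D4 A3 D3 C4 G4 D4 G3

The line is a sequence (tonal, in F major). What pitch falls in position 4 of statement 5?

Grouping in 4s, the 4th note of each cell is A2, D3, G3.
Extending up a 4th: C4 → F4.

F4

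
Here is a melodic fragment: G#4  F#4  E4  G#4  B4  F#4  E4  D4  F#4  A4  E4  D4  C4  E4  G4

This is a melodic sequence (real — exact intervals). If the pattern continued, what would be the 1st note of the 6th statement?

With 5-note cells, note 1 of each statement runs G#4, F#4, E4.
Each moves down a 2nd. Continuing: D4 → C4 → Bb3.

Bb3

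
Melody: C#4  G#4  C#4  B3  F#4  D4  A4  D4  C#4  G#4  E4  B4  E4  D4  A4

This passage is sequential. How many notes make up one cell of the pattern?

5

Try groups of 5 (3 cells in 15 notes):
C#4 G#4 C#4 B3 F#4 | D4 A4 D4 C#4 G#4 | E4 B4 E4 D4 A4
Each cell is the previous one up a 2nd — so the unit is 5 notes.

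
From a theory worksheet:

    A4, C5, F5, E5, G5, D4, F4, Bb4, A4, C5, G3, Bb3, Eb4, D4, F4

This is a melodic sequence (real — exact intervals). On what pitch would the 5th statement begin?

Unit = 5 notes; the statements start on A4, D4, G3, moving down a 5th each time.
Continuing: C3 → F2. Statement 5 starts on F2.

F2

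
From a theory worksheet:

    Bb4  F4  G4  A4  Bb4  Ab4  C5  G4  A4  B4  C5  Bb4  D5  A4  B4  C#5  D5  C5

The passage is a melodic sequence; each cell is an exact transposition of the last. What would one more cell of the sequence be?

With a 6-note motive the entries are Bb4, C5, D5, each up a 2nd from the previous.
From E5 the exact shape gives E5 B4 C#5 D#5 E5 D5.

E5 B4 C#5 D#5 E5 D5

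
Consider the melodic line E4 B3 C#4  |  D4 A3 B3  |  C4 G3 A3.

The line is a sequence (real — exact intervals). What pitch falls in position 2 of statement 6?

Db3

The unit is 3 notes. Position-2 pitches of the 3 shown cells: B3, A3, G3.
Carrying that down a 2nd forward: F3 → Eb3 → Db3.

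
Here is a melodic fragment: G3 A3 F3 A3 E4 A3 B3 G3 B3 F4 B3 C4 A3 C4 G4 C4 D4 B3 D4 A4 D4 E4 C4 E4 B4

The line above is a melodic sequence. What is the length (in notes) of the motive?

5

There are 25 notes; a 5-note unit gives 5 cells:
G3 A3 F3 A3 E4 | A3 B3 G3 B3 F4 | B3 C4 A3 C4 G4 | C4 D4 B3 D4 A4 | D4 E4 C4 E4 B4
Each cell is the previous one up a 2nd — so the unit is 5 notes.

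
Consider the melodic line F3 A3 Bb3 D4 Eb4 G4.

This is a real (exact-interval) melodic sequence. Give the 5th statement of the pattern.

The 2-note cells begin on F3, Bb3, Eb4 — each up a 4th from the last.
Carrying on: Ab4 → Db5.
So cell 5 is Db5 F5.

Db5 F5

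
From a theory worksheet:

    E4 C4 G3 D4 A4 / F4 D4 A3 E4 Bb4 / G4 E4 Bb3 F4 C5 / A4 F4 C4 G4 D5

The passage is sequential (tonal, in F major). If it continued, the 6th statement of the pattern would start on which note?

C5

Taking 5-note groups, the heads are E4, F4, G4, A4: the pattern moves up a 2nd.
Continuing: Bb4 → C5. Statement 6 starts on C5.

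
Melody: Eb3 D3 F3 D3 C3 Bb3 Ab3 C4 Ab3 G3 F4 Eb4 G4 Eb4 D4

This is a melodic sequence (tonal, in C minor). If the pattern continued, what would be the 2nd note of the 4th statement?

The unit is 5 notes. Position-2 pitches of the 3 shown cells: D3, Ab3, Eb4.
Each moves up a 5th; the next is Bb4.

Bb4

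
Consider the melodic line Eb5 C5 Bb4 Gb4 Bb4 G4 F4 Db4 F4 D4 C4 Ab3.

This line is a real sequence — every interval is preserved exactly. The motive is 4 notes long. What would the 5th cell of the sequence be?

G3 E3 D3 Bb2

Unit = 4 notes; the statements start on Eb5, Bb4, F4, moving down a 4th each time.
Carrying on: C4 → G3.
From G3 the exact shape gives G3 E3 D3 Bb2.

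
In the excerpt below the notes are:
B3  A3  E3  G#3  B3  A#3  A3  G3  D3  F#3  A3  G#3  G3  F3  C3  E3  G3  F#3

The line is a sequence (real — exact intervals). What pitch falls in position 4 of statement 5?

The unit is 6 notes. Position-4 pitches of the 3 shown cells: G#3, F#3, E3.
Each moves down a 2nd. Continuing: D3 → C3.

C3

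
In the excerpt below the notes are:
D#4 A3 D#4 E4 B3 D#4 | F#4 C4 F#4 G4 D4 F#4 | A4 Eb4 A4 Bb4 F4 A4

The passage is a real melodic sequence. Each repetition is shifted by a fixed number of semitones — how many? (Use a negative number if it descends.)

3

Taking 6-note groups, the heads are D#4, F#4, A4: the pattern moves up a 3rd.
D#4→F#4 is 66 − 63 = 3 semitones.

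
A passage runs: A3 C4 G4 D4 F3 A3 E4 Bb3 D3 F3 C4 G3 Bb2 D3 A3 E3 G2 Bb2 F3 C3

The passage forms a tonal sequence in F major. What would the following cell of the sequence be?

Unit = 4 notes; the statements start on A3, F3, D3, Bb2, G2, moving down a 3rd each time.
So cell 6 is E2 G2 D3 A2.

E2 G2 D3 A2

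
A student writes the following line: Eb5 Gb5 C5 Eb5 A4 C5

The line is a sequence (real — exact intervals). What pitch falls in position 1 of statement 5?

The unit is 2 notes. Position-1 pitches of the 3 shown cells: Eb5, C5, A4.
Each moves down a 3rd. Continuing: F#4 → D#4.

D#4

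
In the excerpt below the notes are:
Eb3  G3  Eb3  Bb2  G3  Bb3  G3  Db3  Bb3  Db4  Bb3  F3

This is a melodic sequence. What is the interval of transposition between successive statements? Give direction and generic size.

Taking 4-note groups, the heads are Eb3, G3, Bb3: the pattern moves up a 3rd.
Eb3 to G3 is up a 3rd.

up a 3rd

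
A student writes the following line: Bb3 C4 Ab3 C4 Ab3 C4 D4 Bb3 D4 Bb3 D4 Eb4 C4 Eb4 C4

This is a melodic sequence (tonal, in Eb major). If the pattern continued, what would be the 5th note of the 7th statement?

G4

The unit is 5 notes. Position-5 pitches of the 3 shown cells: Ab3, Bb3, C4.
Each moves up a 2nd. Continuing: D4 → Eb4 → F4 → G4.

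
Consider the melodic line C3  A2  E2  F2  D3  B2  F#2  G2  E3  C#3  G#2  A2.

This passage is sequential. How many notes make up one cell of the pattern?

There are 12 notes; a 4-note unit gives 3 cells:
C3 A2 E2 F2 | D3 B2 F#2 G2 | E3 C#3 G#2 A2
Every group is a transposition up a 2nd of the one before; no shorter unit works.

4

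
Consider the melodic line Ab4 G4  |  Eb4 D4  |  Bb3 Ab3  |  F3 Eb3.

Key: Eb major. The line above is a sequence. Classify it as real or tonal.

tonal

Every note is diatonic to Eb major.
Cell 1 has -1 semitones from note 1 to 2, but cell 3 has -2 — the interval quality changes while the contour stays the same, which is the hallmark of a tonal sequence.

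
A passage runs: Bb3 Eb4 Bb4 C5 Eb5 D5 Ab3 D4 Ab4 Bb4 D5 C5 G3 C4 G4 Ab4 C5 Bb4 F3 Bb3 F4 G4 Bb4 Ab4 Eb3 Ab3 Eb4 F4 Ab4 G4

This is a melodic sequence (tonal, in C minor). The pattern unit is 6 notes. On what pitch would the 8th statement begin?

Taking 6-note groups, the heads are Bb3, Ab3, G3, F3, Eb3: the pattern moves down a 2nd.
Continuing: D3 → C3 → Bb2. Statement 8 starts on Bb2.

Bb2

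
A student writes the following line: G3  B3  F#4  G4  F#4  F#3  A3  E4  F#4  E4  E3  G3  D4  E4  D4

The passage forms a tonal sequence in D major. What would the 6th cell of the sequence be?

B2 D3 A3 B3 A3

The 5-note cells begin on G3, F#3, E3 — each down a 2nd from the last.
Continuing the starts: D3 → C#3 → B2.
From B2 the diatonic shape gives B2 D3 A3 B3 A3.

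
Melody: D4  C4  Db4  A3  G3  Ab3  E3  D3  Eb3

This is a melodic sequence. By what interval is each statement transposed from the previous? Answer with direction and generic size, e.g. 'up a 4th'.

The 3-note cells begin on D4, A3, E3 — each down a 4th from the last.
D4 to A3 is down a 4th.

down a 4th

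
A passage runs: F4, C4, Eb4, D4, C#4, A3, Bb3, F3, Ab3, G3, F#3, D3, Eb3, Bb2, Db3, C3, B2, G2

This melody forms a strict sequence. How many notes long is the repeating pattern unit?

6

There are 18 notes; a 6-note unit gives 3 cells:
F4 C4 Eb4 D4 C#4 A3 | Bb3 F3 Ab3 G3 F#3 D3 | Eb3 Bb2 Db3 C3 B2 G2
Every group is a transposition down a 5th of the one before; no shorter unit works.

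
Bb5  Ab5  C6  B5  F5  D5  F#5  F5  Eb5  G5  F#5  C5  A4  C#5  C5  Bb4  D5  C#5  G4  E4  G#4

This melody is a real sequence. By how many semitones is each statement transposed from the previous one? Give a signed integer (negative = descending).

Taking 7-note groups, the heads are Bb5, F5, C5: the pattern moves down a 4th.
Counting half-steps from Bb5 to F5: -5.

-5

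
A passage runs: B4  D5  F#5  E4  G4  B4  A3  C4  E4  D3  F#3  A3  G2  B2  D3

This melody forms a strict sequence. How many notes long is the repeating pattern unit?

Try groups of 3 (5 cells in 15 notes):
B4 D5 F#5 | E4 G4 B4 | A3 C4 E4 | D3 F#3 A3 | G2 B2 D3
Each cell is the previous one down a 5th — so the unit is 3 notes.

3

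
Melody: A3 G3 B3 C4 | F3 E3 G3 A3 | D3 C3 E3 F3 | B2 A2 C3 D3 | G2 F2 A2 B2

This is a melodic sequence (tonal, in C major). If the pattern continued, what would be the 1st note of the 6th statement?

The unit is 4 notes. Position-1 pitches of the 5 shown cells: A3, F3, D3, B2, G2.
From G2, down a 3rd gives E2.

E2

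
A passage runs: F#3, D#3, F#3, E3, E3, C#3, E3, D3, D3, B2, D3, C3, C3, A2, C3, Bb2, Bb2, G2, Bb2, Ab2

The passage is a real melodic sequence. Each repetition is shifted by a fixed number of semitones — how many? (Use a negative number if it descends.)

-2

The 4-note cells begin on F#3, E3, D3, C3, Bb2 — each down a 2nd from the last.
F#3→E3 is 52 − 54 = -2 semitones.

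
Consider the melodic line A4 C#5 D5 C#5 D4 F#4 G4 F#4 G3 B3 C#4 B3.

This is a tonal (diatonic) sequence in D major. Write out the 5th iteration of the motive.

With a 4-note motive the entries are A4, D4, G3, each down a 5th from the previous.
Carrying on: C#3 → F#2.
From F#2 the diatonic shape gives F#2 A2 B2 A2.

F#2 A2 B2 A2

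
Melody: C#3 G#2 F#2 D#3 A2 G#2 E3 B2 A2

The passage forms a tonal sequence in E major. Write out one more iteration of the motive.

Taking 3-note groups, the heads are C#3, D#3, E3: the pattern moves up a 2nd.
So cell 4 is F#3 C#3 B2.

F#3 C#3 B2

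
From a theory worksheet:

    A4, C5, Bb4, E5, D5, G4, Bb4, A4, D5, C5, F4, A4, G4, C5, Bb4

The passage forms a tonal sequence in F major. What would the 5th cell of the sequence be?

With a 5-note motive the entries are A4, G4, F4, each down a 2nd from the previous.
Extending down a 2nd: E4 → D4.
Statement 5 starts on D4 and keeps the same diatonic contour: D4 F4 E4 A4 G4.

D4 F4 E4 A4 G4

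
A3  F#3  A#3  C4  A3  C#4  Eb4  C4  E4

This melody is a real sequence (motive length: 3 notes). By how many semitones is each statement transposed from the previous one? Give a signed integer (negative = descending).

3

The 3-note cells begin on A3, C4, Eb4 — each up a 3rd from the last.
A3 to C4 spans +3 semitones.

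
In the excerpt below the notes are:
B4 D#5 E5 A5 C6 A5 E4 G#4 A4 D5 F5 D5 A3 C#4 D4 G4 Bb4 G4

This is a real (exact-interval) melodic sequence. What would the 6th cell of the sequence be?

C2 E2 F2 Bb2 Db3 Bb2

Taking 6-note groups, the heads are B4, E4, A3: the pattern moves down a 5th.
Continuing the starts: D3 → G2 → C2.
So cell 6 is C2 E2 F2 Bb2 Db3 Bb2.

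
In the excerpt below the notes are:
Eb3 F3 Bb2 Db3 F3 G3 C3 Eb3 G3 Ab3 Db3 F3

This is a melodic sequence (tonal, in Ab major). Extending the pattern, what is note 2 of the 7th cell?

Eb4

Grouping in 4s, the 2nd note of each cell is F3, G3, Ab3.
Each moves up a 2nd. Continuing: Bb3 → C4 → Db4 → Eb4.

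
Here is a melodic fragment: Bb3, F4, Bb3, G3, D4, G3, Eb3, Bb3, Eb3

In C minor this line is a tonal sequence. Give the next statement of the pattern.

The 3-note cells begin on Bb3, G3, Eb3 — each down a 3rd from the last.
So cell 4 is C3 G3 C3.

C3 G3 C3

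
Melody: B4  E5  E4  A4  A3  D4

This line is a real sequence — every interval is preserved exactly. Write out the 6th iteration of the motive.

C2 F2

With a 2-note motive the entries are B4, E4, A3, each down a 5th from the previous.
Extending down a 5th: D3 → G2 → C2.
So cell 6 is C2 F2.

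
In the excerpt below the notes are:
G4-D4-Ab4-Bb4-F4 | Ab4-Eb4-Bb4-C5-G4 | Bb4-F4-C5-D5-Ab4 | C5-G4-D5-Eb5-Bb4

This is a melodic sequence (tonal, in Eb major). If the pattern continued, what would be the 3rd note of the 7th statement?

The unit is 5 notes. Position-3 pitches of the 4 shown cells: Ab4, Bb4, C5, D5.
Each moves up a 2nd. Continuing: Eb5 → F5 → G5.

G5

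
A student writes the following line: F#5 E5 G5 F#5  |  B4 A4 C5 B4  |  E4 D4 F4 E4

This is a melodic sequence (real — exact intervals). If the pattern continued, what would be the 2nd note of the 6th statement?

The unit is 4 notes. Position-2 pitches of the 3 shown cells: E5, A4, D4.
Extending down a 5th: G3 → C3 → F2.

F2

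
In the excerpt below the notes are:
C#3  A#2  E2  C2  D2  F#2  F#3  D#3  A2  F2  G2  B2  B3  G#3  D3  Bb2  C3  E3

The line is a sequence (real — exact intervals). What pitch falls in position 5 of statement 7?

Ab4

Grouping in 6s, the 5th note of each cell is D2, G2, C3.
Extending up a 4th: F3 → Bb3 → Eb4 → Ab4.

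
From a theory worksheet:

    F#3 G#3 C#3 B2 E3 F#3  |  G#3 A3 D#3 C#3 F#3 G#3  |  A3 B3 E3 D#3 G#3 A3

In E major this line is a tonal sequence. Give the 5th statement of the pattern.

Unit = 6 notes; the statements start on F#3, G#3, A3, moving up a 2nd each time.
Continuing the starts: B3 → C#4.
So cell 5 is C#4 D#4 G#3 F#3 B3 C#4.

C#4 D#4 G#3 F#3 B3 C#4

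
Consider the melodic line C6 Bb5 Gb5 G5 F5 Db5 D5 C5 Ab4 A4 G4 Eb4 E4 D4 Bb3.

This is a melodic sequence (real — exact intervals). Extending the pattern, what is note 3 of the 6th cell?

F3

Grouping in 3s, the 3rd note of each cell is Gb5, Db5, Ab4, Eb4, Bb3.
Each moves down a 4th; the next is F3.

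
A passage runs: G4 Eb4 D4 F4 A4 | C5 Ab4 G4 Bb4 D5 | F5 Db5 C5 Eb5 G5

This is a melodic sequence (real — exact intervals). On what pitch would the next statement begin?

Bb5

Unit = 5 notes; the statements start on G4, C5, F5, moving up a 4th each time.
One more step up a 4th gives Bb5.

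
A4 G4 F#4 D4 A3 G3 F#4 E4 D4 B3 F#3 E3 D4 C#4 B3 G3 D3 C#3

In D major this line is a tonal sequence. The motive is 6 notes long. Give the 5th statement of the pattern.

Taking 6-note groups, the heads are A4, F#4, D4: the pattern moves down a 3rd.
Extending down a 3rd: B3 → G3.
From G3 the diatonic shape gives G3 F#3 E3 C#3 G2 F#2.

G3 F#3 E3 C#3 G2 F#2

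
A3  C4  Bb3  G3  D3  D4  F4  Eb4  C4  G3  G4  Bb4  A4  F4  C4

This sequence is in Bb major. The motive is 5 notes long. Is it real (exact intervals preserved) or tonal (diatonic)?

Every note is diatonic to Bb major.
Cell 1 has -2 semitones from note 2 to 3, but cell 3 has -1 — the interval quality changes while the contour stays the same, which is the hallmark of a tonal sequence.

tonal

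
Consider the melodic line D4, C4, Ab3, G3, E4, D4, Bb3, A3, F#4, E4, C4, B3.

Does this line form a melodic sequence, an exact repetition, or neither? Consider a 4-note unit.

Each 4-note cell is the previous one transposed up a 2nd.

sequence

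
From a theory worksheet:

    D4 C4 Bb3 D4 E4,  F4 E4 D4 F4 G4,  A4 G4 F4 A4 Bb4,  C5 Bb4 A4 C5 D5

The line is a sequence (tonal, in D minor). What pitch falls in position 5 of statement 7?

With 5-note cells, note 5 of each statement runs E4, G4, Bb4, D5.
Carrying that up a 3rd forward: F5 → A5 → C6.

C6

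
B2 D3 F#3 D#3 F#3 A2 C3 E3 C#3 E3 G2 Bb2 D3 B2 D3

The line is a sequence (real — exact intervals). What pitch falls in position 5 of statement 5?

Grouping in 5s, the 5th note of each cell is F#3, E3, D3.
Each moves down a 2nd. Continuing: C3 → Bb2.

Bb2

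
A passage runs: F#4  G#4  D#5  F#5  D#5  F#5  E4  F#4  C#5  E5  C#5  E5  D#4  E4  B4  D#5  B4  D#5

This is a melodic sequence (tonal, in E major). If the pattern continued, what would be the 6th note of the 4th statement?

C#5

With 6-note cells, note 6 of each statement runs F#5, E5, D#5.
From D#5, down a 2nd gives C#5.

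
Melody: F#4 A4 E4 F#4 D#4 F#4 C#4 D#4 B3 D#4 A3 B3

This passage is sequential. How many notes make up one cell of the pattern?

4

There are 12 notes; a 4-note unit gives 3 cells:
F#4 A4 E4 F#4 | D#4 F#4 C#4 D#4 | B3 D#4 A3 B3
Every group is a transposition down a 3rd of the one before; no shorter unit works.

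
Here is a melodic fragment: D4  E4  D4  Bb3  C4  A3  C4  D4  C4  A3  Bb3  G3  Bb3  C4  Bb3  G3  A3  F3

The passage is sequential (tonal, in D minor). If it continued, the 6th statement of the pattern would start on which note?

Unit = 6 notes; the statements start on D4, C4, Bb3, moving down a 2nd each time.
Continuing: A3 → G3 → F3. Statement 6 starts on F3.

F3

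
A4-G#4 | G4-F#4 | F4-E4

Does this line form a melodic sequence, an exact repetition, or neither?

Each 2-note cell is the previous one transposed down a 2nd.

sequence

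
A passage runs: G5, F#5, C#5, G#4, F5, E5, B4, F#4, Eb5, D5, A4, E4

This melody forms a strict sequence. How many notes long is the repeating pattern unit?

4

12 notes total. Splitting into 3 groups of 4:
G5 F#5 C#5 G#4 | F5 E5 B4 F#4 | Eb5 D5 A4 E4
That's a consistent down a 2nd shift per cell, and no other grouping gives one.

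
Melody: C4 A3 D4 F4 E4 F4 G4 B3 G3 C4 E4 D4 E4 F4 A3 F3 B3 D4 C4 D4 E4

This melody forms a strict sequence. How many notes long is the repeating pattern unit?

There are 21 notes; a 7-note unit gives 3 cells:
C4 A3 D4 F4 E4 F4 G4 | B3 G3 C4 E4 D4 E4 F4 | A3 F3 B3 D4 C4 D4 E4
That's a consistent down a 2nd shift per cell, and no other grouping gives one.

7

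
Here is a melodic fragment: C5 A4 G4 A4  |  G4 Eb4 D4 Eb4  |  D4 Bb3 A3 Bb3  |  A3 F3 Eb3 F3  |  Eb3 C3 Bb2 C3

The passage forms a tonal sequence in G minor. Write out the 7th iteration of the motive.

With a 4-note motive the entries are C5, G4, D4, A3, Eb3, each down a 4th from the previous.
Continuing the starts: Bb2 → F2.
From F2 the diatonic shape gives F2 D2 C2 D2.

F2 D2 C2 D2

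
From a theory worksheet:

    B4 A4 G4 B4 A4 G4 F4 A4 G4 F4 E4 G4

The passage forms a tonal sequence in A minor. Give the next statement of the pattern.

F4 E4 D4 F4

With a 4-note motive the entries are B4, A4, G4, each down a 2nd from the previous.
From F4 the diatonic shape gives F4 E4 D4 F4.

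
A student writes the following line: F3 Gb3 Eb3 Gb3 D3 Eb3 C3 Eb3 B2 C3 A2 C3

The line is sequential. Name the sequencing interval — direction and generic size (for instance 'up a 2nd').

Taking 4-note groups, the heads are F3, D3, B2: the pattern moves down a 3rd.
F3 to D3 is down a 3rd.

down a 3rd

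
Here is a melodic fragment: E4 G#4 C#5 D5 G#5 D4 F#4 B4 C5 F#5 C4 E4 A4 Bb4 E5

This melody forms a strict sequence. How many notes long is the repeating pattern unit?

There are 15 notes; a 5-note unit gives 3 cells:
E4 G#4 C#5 D5 G#5 | D4 F#4 B4 C5 F#5 | C4 E4 A4 Bb4 E5
Each cell is the previous one down a 2nd — so the unit is 5 notes.

5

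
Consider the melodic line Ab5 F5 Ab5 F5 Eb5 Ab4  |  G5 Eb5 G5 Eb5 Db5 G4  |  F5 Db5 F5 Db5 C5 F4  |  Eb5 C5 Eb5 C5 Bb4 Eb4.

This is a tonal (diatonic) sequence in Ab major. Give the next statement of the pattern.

With a 6-note motive the entries are Ab5, G5, F5, Eb5, each down a 2nd from the previous.
So cell 5 is Db5 Bb4 Db5 Bb4 Ab4 Db4.

Db5 Bb4 Db5 Bb4 Ab4 Db4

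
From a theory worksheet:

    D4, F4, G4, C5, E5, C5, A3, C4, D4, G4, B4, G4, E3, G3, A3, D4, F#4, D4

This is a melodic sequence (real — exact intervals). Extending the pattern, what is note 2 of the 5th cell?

A2

The unit is 6 notes. Position-2 pitches of the 3 shown cells: F4, C4, G3.
Each moves down a 4th. Continuing: D3 → A2.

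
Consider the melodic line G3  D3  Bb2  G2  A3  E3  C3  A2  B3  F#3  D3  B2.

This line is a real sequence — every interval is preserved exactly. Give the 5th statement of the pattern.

D#4 A#3 F#3 D#3

The 4-note cells begin on G3, A3, B3 — each up a 2nd from the last.
Continuing the starts: C#4 → D#4.
So cell 5 is D#4 A#3 F#3 D#3.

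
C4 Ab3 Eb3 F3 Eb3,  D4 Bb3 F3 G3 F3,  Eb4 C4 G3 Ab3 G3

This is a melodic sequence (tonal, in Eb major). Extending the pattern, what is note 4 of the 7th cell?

With 5-note cells, note 4 of each statement runs F3, G3, Ab3.
Carrying that up a 2nd forward: Bb3 → C4 → D4 → Eb4.

Eb4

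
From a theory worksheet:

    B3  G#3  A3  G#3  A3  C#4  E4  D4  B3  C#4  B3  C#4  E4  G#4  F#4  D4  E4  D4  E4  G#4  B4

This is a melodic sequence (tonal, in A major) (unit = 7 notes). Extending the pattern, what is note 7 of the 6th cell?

A5

The unit is 7 notes. Position-7 pitches of the 3 shown cells: E4, G#4, B4.
Extending up a 3rd: D5 → F#5 → A5.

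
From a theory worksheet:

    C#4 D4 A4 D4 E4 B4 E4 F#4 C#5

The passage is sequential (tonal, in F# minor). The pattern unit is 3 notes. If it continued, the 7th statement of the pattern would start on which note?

Taking 3-note groups, the heads are C#4, D4, E4: the pattern moves up a 2nd.
Continuing: F#4 → G#4 → A4 → B4. Statement 7 starts on B4.

B4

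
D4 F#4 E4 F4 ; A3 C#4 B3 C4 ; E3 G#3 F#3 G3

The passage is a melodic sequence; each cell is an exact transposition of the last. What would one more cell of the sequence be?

B2 D#3 C#3 D3

Taking 4-note groups, the heads are D4, A3, E3: the pattern moves down a 4th.
So cell 4 is B2 D#3 C#3 D3.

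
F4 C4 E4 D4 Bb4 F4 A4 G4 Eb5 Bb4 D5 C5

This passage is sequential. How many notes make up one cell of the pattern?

4

There are 12 notes; a 4-note unit gives 3 cells:
F4 C4 E4 D4 | Bb4 F4 A4 G4 | Eb5 Bb4 D5 C5
Each cell is the previous one up a 4th — so the unit is 4 notes.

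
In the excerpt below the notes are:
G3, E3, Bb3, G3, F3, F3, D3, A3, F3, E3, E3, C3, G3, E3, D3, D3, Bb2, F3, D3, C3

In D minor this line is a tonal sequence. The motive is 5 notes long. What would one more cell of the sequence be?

The 5-note cells begin on G3, F3, E3, D3 — each down a 2nd from the last.
Statement 5 starts on C3 and keeps the same diatonic contour: C3 A2 E3 C3 Bb2.

C3 A2 E3 C3 Bb2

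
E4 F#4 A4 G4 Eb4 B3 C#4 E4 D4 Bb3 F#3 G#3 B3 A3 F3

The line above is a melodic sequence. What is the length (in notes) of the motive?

Try groups of 5 (3 cells in 15 notes):
E4 F#4 A4 G4 Eb4 | B3 C#4 E4 D4 Bb3 | F#3 G#3 B3 A3 F3
Each cell is the previous one down a 4th — so the unit is 5 notes.

5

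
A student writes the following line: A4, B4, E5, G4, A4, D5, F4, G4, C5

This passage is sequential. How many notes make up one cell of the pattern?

9 notes total. Splitting into 3 groups of 3:
A4 B4 E5 | G4 A4 D5 | F4 G4 C5
Every group is a transposition down a 2nd of the one before; no shorter unit works.

3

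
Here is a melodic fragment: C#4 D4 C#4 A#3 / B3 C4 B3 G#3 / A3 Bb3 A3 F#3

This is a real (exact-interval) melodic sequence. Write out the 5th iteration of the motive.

F3 Gb3 F3 D3

Taking 4-note groups, the heads are C#4, B3, A3: the pattern moves down a 2nd.
Extending down a 2nd: G3 → F3.
From F3 the exact shape gives F3 Gb3 F3 D3.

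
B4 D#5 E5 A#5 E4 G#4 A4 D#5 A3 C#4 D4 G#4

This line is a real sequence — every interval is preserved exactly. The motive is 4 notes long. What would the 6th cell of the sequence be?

C2 E2 F2 B2

Unit = 4 notes; the statements start on B4, E4, A3, moving down a 5th each time.
Carrying on: D3 → G2 → C2.
So cell 6 is C2 E2 F2 B2.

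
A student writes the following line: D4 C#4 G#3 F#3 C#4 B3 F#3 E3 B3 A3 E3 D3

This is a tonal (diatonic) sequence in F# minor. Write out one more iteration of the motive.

A3 G#3 D3 C#3

The 4-note cells begin on D4, C#4, B3 — each down a 2nd from the last.
Statement 4 starts on A3 and keeps the same diatonic contour: A3 G#3 D3 C#3.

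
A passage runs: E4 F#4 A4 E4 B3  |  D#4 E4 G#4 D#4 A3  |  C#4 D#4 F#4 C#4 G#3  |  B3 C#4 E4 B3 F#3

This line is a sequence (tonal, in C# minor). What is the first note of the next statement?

A3

With a 5-note motive the entries are E4, D#4, C#4, B3, each down a 2nd from the previous.
One more step down a 2nd gives A3.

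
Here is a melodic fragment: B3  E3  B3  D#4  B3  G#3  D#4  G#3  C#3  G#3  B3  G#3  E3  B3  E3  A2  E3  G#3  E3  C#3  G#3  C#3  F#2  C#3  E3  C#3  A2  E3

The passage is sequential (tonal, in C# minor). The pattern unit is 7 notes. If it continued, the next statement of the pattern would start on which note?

The 7-note cells begin on B3, G#3, E3, C#3 — each down a 3rd from the last.
The next head, down a 3rd from C#3, is A2.

A2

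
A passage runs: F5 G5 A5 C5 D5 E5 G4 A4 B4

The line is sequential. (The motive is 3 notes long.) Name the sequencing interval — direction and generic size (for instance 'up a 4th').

down a 4th

With a 3-note motive the entries are F5, C5, G4, each down a 4th from the previous.
F5 to C5 is down a 4th.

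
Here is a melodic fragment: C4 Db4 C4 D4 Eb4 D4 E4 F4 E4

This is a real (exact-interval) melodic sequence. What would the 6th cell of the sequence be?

A#4 B4 A#4

Unit = 3 notes; the statements start on C4, D4, E4, moving up a 2nd each time.
Continuing the starts: F#4 → G#4 → A#4.
So cell 6 is A#4 B4 A#4.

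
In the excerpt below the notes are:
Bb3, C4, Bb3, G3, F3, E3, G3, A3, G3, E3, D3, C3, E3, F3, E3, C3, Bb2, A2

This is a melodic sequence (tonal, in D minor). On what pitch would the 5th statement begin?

With a 6-note motive the entries are Bb3, G3, E3, each down a 3rd from the previous.
Continuing: C3 → A2. Statement 5 starts on A2.

A2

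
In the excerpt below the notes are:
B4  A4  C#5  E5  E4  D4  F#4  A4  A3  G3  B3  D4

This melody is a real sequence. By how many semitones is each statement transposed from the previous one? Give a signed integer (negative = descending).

The 4-note cells begin on B4, E4, A3 — each down a 5th from the last.
Counting half-steps from B4 to E4: -7.

-7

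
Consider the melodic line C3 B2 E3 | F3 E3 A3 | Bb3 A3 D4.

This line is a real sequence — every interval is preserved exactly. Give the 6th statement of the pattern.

The 3-note cells begin on C3, F3, Bb3 — each up a 4th from the last.
Continuing the starts: Eb4 → Ab4 → Db5.
Statement 6 starts on Db5 and keeps the same exact contour: Db5 C5 F5.

Db5 C5 F5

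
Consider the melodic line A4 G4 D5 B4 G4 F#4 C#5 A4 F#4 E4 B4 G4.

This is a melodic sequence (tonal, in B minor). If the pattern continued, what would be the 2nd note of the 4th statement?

With 4-note cells, note 2 of each statement runs G4, F#4, E4.
One more down a 2nd gives D4.

D4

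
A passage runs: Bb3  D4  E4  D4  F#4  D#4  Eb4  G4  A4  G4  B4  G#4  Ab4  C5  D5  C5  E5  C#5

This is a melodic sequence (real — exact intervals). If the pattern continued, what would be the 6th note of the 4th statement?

With 6-note cells, note 6 of each statement runs D#4, G#4, C#5.
Each moves up a 4th; the next is F#5.

F#5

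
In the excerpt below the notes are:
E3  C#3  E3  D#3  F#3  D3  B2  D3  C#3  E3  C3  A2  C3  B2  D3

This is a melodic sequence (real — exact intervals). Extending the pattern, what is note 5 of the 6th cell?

Grouping in 5s, the 5th note of each cell is F#3, E3, D3.
Each moves down a 2nd. Continuing: C3 → Bb2 → Ab2.

Ab2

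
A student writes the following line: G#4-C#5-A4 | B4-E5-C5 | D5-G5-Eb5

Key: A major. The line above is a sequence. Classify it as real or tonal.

Each cell has the same semitone pattern (5, -4) — intervals are preserved exactly.
And C5 lies outside A major, so the sequence is real rather than tonal.

real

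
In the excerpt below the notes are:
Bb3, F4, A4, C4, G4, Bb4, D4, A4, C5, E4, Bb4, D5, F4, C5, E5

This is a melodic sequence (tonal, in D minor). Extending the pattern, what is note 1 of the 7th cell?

Grouping in 3s, the 1st note of each cell is Bb3, C4, D4, E4, F4.
Carrying that up a 2nd forward: G4 → A4.

A4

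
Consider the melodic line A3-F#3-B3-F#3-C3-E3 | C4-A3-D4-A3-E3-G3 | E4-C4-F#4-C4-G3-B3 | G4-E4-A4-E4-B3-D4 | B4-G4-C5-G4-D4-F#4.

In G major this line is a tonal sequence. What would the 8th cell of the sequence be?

A5 F#5 B5 F#5 C5 E5

The 6-note cells begin on A3, C4, E4, G4, B4 — each up a 3rd from the last.
Continuing the starts: D5 → F#5 → A5.
So cell 8 is A5 F#5 B5 F#5 C5 E5.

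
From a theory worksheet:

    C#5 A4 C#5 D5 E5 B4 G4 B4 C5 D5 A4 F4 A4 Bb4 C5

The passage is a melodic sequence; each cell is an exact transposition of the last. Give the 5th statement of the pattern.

With a 5-note motive the entries are C#5, B4, A4, each down a 2nd from the previous.
Continuing the starts: G4 → F4.
From F4 the exact shape gives F4 Db4 F4 Gb4 Ab4.

F4 Db4 F4 Gb4 Ab4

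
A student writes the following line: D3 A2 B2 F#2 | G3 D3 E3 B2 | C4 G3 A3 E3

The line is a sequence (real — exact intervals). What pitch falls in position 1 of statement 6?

Eb5

With 4-note cells, note 1 of each statement runs D3, G3, C4.
Extending up a 4th: F4 → Bb4 → Eb5.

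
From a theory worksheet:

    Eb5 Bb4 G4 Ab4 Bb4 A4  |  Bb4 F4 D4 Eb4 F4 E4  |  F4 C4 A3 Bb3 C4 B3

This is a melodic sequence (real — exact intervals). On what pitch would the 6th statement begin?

D3

Taking 6-note groups, the heads are Eb5, Bb4, F4: the pattern moves down a 4th.
Extending the heads down a 4th: C4 → G3 → D3.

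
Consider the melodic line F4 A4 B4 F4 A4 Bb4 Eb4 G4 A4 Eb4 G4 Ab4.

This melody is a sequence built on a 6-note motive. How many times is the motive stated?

2

12 notes in groups of 6 gives 12/6 = 2 statements.
Starts: F4, Eb4 — each down a 2nd.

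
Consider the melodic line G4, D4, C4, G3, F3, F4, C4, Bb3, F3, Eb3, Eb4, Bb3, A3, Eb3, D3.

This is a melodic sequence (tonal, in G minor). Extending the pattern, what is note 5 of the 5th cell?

The unit is 5 notes. Position-5 pitches of the 3 shown cells: F3, Eb3, D3.
Each moves down a 2nd. Continuing: C3 → Bb2.

Bb2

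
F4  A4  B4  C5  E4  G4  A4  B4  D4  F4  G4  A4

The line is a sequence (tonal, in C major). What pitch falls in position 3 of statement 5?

With 4-note cells, note 3 of each statement runs B4, A4, G4.
Extending down a 2nd: F4 → E4.

E4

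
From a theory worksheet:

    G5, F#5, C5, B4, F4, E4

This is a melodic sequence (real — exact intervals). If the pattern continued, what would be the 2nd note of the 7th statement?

With 2-note cells, note 2 of each statement runs F#5, B4, E4.
Extending down a 5th: A3 → D3 → G2 → C2.

C2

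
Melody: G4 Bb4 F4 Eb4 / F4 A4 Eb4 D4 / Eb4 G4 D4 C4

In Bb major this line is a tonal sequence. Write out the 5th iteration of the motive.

C4 Eb4 Bb3 A3

The 4-note cells begin on G4, F4, Eb4 — each down a 2nd from the last.
Extending down a 2nd: D4 → C4.
From C4 the diatonic shape gives C4 Eb4 Bb3 A3.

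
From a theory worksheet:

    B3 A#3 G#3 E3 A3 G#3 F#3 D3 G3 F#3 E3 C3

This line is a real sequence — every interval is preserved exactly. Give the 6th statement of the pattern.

Taking 4-note groups, the heads are B3, A3, G3: the pattern moves down a 2nd.
Continuing the starts: F3 → Eb3 → Db3.
Statement 6 starts on Db3 and keeps the same exact contour: Db3 C3 Bb2 Gb2.

Db3 C3 Bb2 Gb2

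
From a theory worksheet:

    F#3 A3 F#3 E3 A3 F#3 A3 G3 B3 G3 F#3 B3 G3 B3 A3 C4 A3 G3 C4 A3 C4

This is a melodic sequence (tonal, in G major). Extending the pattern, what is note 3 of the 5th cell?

C4

With 7-note cells, note 3 of each statement runs F#3, G3, A3.
Carrying that up a 2nd forward: B3 → C4.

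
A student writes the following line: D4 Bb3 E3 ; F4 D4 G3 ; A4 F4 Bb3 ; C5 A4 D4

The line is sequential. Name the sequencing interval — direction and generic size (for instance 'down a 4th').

With a 3-note motive the entries are D4, F4, A4, C5, each up a 3rd from the previous.
D4 to F4 is up a 3rd.

up a 3rd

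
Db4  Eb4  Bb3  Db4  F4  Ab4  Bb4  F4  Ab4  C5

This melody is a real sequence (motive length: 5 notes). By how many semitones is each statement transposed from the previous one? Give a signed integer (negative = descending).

With a 5-note motive the entries are Db4, Ab4, each up a 5th from the previous.
Db4 to Ab4 spans +7 semitones.

7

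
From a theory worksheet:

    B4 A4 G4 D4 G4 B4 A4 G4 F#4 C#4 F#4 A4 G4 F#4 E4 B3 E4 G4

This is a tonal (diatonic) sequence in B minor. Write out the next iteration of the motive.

With a 6-note motive the entries are B4, A4, G4, each down a 2nd from the previous.
From F#4 the diatonic shape gives F#4 E4 D4 A3 D4 F#4.

F#4 E4 D4 A3 D4 F#4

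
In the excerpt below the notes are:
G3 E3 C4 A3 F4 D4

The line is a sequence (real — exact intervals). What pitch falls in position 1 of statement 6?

Ab5

The unit is 2 notes. Position-1 pitches of the 3 shown cells: G3, C4, F4.
Extending up a 4th: Bb4 → Eb5 → Ab5.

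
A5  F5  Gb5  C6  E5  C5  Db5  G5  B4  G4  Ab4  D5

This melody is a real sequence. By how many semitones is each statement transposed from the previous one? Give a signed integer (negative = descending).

-5

The 4-note cells begin on A5, E5, B4 — each down a 4th from the last.
A5 to E5 spans -5 semitones.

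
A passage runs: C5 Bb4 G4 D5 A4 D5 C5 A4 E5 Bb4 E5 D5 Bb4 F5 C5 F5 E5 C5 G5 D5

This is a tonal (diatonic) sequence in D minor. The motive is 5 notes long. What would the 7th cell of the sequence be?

The 5-note cells begin on C5, D5, E5, F5 — each up a 2nd from the last.
Carrying on: G5 → A5 → Bb5.
So cell 7 is Bb5 A5 F5 C6 G5.

Bb5 A5 F5 C6 G5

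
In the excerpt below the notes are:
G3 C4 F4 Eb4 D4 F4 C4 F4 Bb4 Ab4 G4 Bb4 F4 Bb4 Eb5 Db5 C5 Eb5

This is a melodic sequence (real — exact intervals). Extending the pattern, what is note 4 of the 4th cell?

Grouping in 6s, the 4th note of each cell is Eb4, Ab4, Db5.
From Db5, up a 4th gives Gb5.

Gb5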